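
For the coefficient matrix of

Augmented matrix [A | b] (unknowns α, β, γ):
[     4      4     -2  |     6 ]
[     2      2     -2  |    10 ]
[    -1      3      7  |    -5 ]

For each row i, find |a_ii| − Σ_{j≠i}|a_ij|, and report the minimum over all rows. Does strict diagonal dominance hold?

row 1: |4| − (4+2) = -2
row 2: |2| − (2+2) = -2
row 3: |7| − (1+3) = 3
minimum over rows = -2 → not strictly diagonally dominant

-2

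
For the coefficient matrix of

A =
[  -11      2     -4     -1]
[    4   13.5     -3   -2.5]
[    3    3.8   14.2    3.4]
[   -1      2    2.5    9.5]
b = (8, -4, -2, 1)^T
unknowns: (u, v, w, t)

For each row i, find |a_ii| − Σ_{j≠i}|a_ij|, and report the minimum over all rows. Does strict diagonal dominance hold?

4

row 1: |-11| − (2+4+1) = 4
row 2: |13.5| − (4+3+2.5) = 4
row 3: |14.2| − (3+3.8+3.4) = 4
row 4: |9.5| − (1+2+2.5) = 4
minimum over rows = 4 → strictly diagonally dominant (convergence guaranteed)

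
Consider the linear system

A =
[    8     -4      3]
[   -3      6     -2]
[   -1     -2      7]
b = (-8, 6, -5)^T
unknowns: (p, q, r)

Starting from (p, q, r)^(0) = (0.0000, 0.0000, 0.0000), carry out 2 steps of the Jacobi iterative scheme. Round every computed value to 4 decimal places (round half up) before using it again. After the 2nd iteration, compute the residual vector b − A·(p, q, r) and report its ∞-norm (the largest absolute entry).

3.3814

Iteration 1:
  p = (-8 - (-4)·0.0000 - (3)·0.0000) / (8) = -1.0000
  q = (6 - (-3)·0.0000 - (-2)·0.0000) / (6) = 1.0000
  r = (-5 - (-1)·0.0000 - (-2)·0.0000) / (7) = -0.7143
Iteration 2:
  p = (-8 - (-4)·1.0000 - (3)·-0.7143) / (8) = -0.2321
  q = (6 - (-3)·-1.0000 - (-2)·-0.7143) / (6) = 0.2619
  r = (-5 - (-1)·-1.0000 - (-2)·1.0000) / (7) = -0.5714
Residual b − A·x = (-3.3814, 2.5895, -0.7085); ∞-norm = 3.3814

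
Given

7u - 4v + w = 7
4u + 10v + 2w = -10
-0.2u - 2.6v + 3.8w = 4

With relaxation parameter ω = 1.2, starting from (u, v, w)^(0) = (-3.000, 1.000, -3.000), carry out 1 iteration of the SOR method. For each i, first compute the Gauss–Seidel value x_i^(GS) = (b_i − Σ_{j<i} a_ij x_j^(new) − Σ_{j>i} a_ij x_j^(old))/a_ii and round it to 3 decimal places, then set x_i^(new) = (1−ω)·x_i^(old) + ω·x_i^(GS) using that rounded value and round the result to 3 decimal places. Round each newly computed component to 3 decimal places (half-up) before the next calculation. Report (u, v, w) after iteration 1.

Iteration 1:
  u: GS value = (7 - (-4)·1.000 - (1)·-3.000) / (7) = 2.000;  u ← (1−ω)·-3.000 + ω·2.000 = 3.000
  v: GS value = (-10 - (4)·3.000 - (2)·-3.000) / (10) = -1.600;  v ← (1−ω)·1.000 + ω·-1.600 = -2.120
  w: GS value = (4 - (-0.2)·3.000 - (-2.6)·-2.120) / (3.8) = -0.240;  w ← (1−ω)·-3.000 + ω·-0.240 = 0.312

(3.000, -2.120, 0.312)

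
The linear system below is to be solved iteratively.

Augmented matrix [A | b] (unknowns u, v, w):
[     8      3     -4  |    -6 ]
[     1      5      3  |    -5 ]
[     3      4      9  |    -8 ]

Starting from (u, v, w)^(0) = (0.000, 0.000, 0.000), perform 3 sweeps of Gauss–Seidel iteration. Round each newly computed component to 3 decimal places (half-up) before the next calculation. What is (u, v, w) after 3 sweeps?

Iteration 1:
  u = (-6 - (3)·0.000 - (-4)·0.000) / (8) = -0.750
  v = (-5 - (1)·-0.750 - (3)·0.000) / (5) = -0.850
  w = (-8 - (3)·-0.750 - (4)·-0.850) / (9) = -0.261
Iteration 2:
  u = (-6 - (3)·-0.850 - (-4)·-0.261) / (8) = -0.562
  v = (-5 - (1)·-0.562 - (3)·-0.261) / (5) = -0.731
  w = (-8 - (3)·-0.562 - (4)·-0.731) / (9) = -0.377
Iteration 3:
  u = (-6 - (3)·-0.731 - (-4)·-0.377) / (8) = -0.664
  v = (-5 - (1)·-0.664 - (3)·-0.377) / (5) = -0.641
  w = (-8 - (3)·-0.664 - (4)·-0.641) / (9) = -0.383

(-0.664, -0.641, -0.383)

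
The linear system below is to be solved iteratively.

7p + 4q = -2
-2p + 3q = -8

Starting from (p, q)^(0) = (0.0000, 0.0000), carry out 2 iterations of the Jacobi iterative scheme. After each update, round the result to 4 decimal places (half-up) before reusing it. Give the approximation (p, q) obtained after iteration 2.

Iteration 1:
  p = (-2 - (4)·0.0000) / (7) = -0.2857
  q = (-8 - (-2)·0.0000) / (3) = -2.6667
Iteration 2:
  p = (-2 - (4)·-2.6667) / (7) = 1.2381
  q = (-8 - (-2)·-0.2857) / (3) = -2.8571

(1.2381, -2.8571)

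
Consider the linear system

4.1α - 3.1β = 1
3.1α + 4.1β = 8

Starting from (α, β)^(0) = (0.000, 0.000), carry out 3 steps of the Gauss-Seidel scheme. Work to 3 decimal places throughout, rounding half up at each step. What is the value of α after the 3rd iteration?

0.816

Iteration 1:
  α = (1 - (-3.1)·0.000) / (4.1) = 0.244
  β = (8 - (3.1)·0.244) / (4.1) = 1.767
Iteration 2:
  α = (1 - (-3.1)·1.767) / (4.1) = 1.580
  β = (8 - (3.1)·1.580) / (4.1) = 0.757
Iteration 3:
  α = (1 - (-3.1)·0.757) / (4.1) = 0.816
  β = (8 - (3.1)·0.816) / (4.1) = 1.334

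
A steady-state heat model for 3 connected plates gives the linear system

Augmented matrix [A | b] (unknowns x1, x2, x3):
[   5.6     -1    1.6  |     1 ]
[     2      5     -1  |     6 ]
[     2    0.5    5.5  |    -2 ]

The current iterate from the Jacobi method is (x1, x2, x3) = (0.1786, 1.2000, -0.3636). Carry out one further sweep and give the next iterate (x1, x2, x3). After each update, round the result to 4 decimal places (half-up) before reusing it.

One sweep:
  x1 = (1 - (-1)·1.2000 - (1.6)·-0.3636) / (5.6) = 0.4967
  x2 = (6 - (2)·0.1786 - (-1)·-0.3636) / (5) = 1.0558
  x3 = (-2 - (2)·0.1786 - (0.5)·1.2000) / (5.5) = -0.5377

(0.4967, 1.0558, -0.5377)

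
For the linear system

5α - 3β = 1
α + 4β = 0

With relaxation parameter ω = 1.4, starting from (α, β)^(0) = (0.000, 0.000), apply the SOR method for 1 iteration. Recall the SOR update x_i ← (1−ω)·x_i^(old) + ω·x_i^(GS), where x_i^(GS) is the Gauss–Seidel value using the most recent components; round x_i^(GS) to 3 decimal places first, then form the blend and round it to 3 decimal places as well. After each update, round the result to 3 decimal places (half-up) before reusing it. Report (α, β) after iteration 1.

(0.280, -0.098)

Iteration 1:
  α: GS value = (1 - (-3)·0.000) / (5) = 0.200;  α ← (1−ω)·0.000 + ω·0.200 = 0.280
  β: GS value = (0 - (1)·0.280) / (4) = -0.070;  β ← (1−ω)·0.000 + ω·-0.070 = -0.098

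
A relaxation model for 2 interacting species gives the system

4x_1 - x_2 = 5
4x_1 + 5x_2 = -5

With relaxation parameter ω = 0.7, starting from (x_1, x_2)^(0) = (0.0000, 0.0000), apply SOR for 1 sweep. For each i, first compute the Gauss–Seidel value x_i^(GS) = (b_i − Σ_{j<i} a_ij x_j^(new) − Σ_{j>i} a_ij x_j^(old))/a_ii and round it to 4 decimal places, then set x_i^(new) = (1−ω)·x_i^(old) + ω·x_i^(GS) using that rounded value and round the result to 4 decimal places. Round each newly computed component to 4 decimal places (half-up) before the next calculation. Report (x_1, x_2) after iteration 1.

Iteration 1:
  x_1: GS value = (5 - (-1)·0.0000) / (4) = 1.2500;  x_1 ← (1−ω)·0.0000 + ω·1.2500 = 0.8750
  x_2: GS value = (-5 - (4)·0.8750) / (5) = -1.7000;  x_2 ← (1−ω)·0.0000 + ω·-1.7000 = -1.1900

(0.8750, -1.1900)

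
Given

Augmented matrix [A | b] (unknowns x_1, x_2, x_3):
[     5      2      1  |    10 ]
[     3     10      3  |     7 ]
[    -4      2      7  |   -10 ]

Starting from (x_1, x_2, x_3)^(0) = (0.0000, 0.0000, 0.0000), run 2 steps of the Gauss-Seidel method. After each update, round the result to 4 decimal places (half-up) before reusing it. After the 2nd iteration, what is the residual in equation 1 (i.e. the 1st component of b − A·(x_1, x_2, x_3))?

Iteration 1:
  x_1 = (10 - (2)·0.0000 - (1)·0.0000) / (5) = 2.0000
  x_2 = (7 - (3)·2.0000 - (3)·0.0000) / (10) = 0.1000
  x_3 = (-10 - (-4)·2.0000 - (2)·0.1000) / (7) = -0.3143
Iteration 2:
  x_1 = (10 - (2)·0.1000 - (1)·-0.3143) / (5) = 2.0229
  x_2 = (7 - (3)·2.0229 - (3)·-0.3143) / (10) = 0.1874
  x_3 = (-10 - (-4)·2.0229 - (2)·0.1874) / (7) = -0.3262
Residual b − A·x = (-0.1631, 0.0359, 0.0002)

-0.1631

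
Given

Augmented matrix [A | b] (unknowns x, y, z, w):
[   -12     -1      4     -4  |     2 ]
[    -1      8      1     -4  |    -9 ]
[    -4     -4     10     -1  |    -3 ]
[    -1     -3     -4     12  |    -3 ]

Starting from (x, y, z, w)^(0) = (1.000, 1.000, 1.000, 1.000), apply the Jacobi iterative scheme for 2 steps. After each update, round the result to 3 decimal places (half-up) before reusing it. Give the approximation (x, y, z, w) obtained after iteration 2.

Iteration 1:
  x = (2 - (-1)·1.000 - (4)·1.000 - (-4)·1.000) / (-12) = -0.250
  y = (-9 - (-1)·1.000 - (1)·1.000 - (-4)·1.000) / (8) = -0.625
  z = (-3 - (-4)·1.000 - (-4)·1.000 - (-1)·1.000) / (10) = 0.600
  w = (-3 - (-1)·1.000 - (-3)·1.000 - (-4)·1.000) / (12) = 0.417
Iteration 2:
  x = (2 - (-1)·-0.625 - (4)·0.600 - (-4)·0.417) / (-12) = -0.054
  y = (-9 - (-1)·-0.250 - (1)·0.600 - (-4)·0.417) / (8) = -1.023
  z = (-3 - (-4)·-0.250 - (-4)·-0.625 - (-1)·0.417) / (10) = -0.608
  w = (-3 - (-1)·-0.250 - (-3)·-0.625 - (-4)·0.600) / (12) = -0.227

(-0.054, -1.023, -0.608, -0.227)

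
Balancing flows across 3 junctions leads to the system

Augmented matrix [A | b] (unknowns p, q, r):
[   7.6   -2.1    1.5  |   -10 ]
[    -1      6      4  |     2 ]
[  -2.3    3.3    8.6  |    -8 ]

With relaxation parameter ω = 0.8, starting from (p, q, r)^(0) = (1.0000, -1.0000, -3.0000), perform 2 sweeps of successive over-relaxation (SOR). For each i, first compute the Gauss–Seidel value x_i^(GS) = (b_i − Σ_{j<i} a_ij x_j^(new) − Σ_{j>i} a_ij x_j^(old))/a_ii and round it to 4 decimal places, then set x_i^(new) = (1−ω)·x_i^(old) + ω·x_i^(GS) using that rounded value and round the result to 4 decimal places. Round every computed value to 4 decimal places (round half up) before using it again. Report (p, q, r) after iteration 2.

(-0.5125, 1.5608, -1.7249)

Iteration 1:
  p: GS value = (-10 - (-2.1)·-1.0000 - (1.5)·-3.0000) / (7.6) = -1.0000;  p ← (1−ω)·1.0000 + ω·-1.0000 = -0.6000
  q: GS value = (2 - (-1)·-0.6000 - (4)·-3.0000) / (6) = 2.2333;  q ← (1−ω)·-1.0000 + ω·2.2333 = 1.5866
  r: GS value = (-8 - (-2.3)·-0.6000 - (3.3)·1.5866) / (8.6) = -1.6995;  r ← (1−ω)·-3.0000 + ω·-1.6995 = -1.9596
Iteration 2:
  p: GS value = (-10 - (-2.1)·1.5866 - (1.5)·-1.9596) / (7.6) = -0.4906;  p ← (1−ω)·-0.6000 + ω·-0.4906 = -0.5125
  q: GS value = (2 - (-1)·-0.5125 - (4)·-1.9596) / (6) = 1.5543;  q ← (1−ω)·1.5866 + ω·1.5543 = 1.5608
  r: GS value = (-8 - (-2.3)·-0.5125 - (3.3)·1.5608) / (8.6) = -1.6662;  r ← (1−ω)·-1.9596 + ω·-1.6662 = -1.7249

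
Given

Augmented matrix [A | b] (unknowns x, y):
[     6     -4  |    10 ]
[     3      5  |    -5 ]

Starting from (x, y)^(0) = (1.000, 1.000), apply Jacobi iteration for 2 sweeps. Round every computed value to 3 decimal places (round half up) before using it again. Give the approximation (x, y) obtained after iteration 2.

Iteration 1:
  x = (10 - (-4)·1.000) / (6) = 2.333
  y = (-5 - (3)·1.000) / (5) = -1.600
Iteration 2:
  x = (10 - (-4)·-1.600) / (6) = 0.600
  y = (-5 - (3)·2.333) / (5) = -2.400

(0.600, -2.400)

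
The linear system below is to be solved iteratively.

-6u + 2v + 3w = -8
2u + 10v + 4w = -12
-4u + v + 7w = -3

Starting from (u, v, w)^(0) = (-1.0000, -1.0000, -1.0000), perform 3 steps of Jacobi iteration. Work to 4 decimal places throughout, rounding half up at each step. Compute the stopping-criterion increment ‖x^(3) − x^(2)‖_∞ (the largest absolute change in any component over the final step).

Iteration 1:
  u = (-8 - (2)·-1.0000 - (3)·-1.0000) / (-6) = 0.5000
  v = (-12 - (2)·-1.0000 - (4)·-1.0000) / (10) = -0.6000
  w = (-3 - (-4)·-1.0000 - (1)·-1.0000) / (7) = -0.8571
Iteration 2:
  u = (-8 - (2)·-0.6000 - (3)·-0.8571) / (-6) = 0.7048
  v = (-12 - (2)·0.5000 - (4)·-0.8571) / (10) = -0.9572
  w = (-3 - (-4)·0.5000 - (1)·-0.6000) / (7) = -0.0571
Iteration 3:
  u = (-8 - (2)·-0.9572 - (3)·-0.0571) / (-6) = 0.9857
  v = (-12 - (2)·0.7048 - (4)·-0.0571) / (10) = -1.3181
  w = (-3 - (-4)·0.7048 - (1)·-0.9572) / (7) = 0.1109
Change: (0.2809, -0.3609, 0.1680) → max |·| = 0.3609

0.3609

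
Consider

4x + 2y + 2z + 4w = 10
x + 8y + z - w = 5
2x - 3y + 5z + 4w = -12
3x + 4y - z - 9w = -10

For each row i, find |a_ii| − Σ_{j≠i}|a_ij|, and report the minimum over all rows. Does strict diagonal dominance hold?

row 1: |4| − (2+2+4) = -4
row 2: |8| − (1+1+1) = 5
row 3: |5| − (2+3+4) = -4
row 4: |-9| − (3+4+1) = 1
minimum over rows = -4 → not strictly diagonally dominant

-4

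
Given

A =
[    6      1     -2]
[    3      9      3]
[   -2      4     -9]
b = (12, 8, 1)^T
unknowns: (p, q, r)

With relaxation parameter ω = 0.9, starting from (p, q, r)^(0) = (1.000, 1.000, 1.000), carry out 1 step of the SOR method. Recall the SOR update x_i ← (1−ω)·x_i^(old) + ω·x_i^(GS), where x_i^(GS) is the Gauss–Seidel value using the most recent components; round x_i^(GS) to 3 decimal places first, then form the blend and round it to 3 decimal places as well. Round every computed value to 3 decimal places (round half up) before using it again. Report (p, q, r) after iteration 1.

(2.050, -0.015, -0.416)

Iteration 1:
  p: GS value = (12 - (1)·1.000 - (-2)·1.000) / (6) = 2.167;  p ← (1−ω)·1.000 + ω·2.167 = 2.050
  q: GS value = (8 - (3)·2.050 - (3)·1.000) / (9) = -0.128;  q ← (1−ω)·1.000 + ω·-0.128 = -0.015
  r: GS value = (1 - (-2)·2.050 - (4)·-0.015) / (-9) = -0.573;  r ← (1−ω)·1.000 + ω·-0.573 = -0.416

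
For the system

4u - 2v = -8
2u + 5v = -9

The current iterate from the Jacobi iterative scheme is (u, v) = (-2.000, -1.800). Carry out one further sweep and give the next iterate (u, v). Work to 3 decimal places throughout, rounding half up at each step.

(-2.900, -1.000)

One sweep:
  u = (-8 - (-2)·-1.800) / (4) = -2.900
  v = (-9 - (2)·-2.000) / (5) = -1.000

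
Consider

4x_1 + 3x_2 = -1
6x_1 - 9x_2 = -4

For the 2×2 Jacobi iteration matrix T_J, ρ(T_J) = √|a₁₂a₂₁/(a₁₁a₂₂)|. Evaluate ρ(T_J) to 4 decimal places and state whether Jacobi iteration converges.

a₁₂a₂₁/(a₁₁a₂₂) = (3)·(6) / ((4)·(-9)) = -0.500000
ρ = √|-0.500000| = √0.500000 = 0.7071
ρ < 1, so Jacobi converges

0.7071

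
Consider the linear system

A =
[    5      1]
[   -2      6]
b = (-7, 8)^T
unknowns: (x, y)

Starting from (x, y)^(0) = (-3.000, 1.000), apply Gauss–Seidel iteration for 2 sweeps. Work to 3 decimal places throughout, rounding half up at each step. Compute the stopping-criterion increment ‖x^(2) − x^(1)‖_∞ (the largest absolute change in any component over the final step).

Iteration 1:
  x = (-7 - (1)·1.000) / (5) = -1.600
  y = (8 - (-2)·-1.600) / (6) = 0.800
Iteration 2:
  x = (-7 - (1)·0.800) / (5) = -1.560
  y = (8 - (-2)·-1.560) / (6) = 0.813
Change: (0.040, 0.013) → max |·| = 0.040

0.040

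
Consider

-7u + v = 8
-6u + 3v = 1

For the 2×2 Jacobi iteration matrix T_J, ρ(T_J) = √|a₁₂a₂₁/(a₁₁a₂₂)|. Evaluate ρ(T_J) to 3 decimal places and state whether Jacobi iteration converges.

0.535

a₁₂a₂₁/(a₁₁a₂₂) = (1)·(-6) / ((-7)·(3)) = 0.285714
ρ = √|0.285714| = √0.285714 = 0.535
ρ < 1, so Jacobi converges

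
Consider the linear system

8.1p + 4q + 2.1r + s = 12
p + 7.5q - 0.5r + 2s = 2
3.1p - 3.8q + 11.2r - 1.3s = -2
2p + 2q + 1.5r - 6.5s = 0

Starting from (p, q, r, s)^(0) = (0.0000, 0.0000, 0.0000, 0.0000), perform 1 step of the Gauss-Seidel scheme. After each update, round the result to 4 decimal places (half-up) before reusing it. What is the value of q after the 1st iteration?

0.0691

Iteration 1:
  p = (12 - (4)·0.0000 - (2.1)·0.0000 - (1)·0.0000) / (8.1) = 1.4815
  q = (2 - (1)·1.4815 - (-0.5)·0.0000 - (2)·0.0000) / (7.5) = 0.0691
  r = (-2 - (3.1)·1.4815 - (-3.8)·0.0691 - (-1.3)·0.0000) / (11.2) = -0.5652
  s = (0 - (2)·1.4815 - (2)·0.0691 - (1.5)·-0.5652) / (-6.5) = 0.3467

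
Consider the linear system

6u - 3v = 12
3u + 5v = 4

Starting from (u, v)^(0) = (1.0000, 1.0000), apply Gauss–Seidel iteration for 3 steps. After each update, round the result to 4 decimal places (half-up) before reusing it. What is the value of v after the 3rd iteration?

-0.3430

Iteration 1:
  u = (12 - (-3)·1.0000) / (6) = 2.5000
  v = (4 - (3)·2.5000) / (5) = -0.7000
Iteration 2:
  u = (12 - (-3)·-0.7000) / (6) = 1.6500
  v = (4 - (3)·1.6500) / (5) = -0.1900
Iteration 3:
  u = (12 - (-3)·-0.1900) / (6) = 1.9050
  v = (4 - (3)·1.9050) / (5) = -0.3430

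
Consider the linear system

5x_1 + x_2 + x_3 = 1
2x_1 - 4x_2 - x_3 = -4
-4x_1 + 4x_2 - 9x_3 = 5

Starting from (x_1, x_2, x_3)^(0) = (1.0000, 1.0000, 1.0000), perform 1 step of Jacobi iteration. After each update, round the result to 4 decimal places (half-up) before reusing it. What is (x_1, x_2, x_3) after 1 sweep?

Iteration 1:
  x_1 = (1 - (1)·1.0000 - (1)·1.0000) / (5) = -0.2000
  x_2 = (-4 - (2)·1.0000 - (-1)·1.0000) / (-4) = 1.2500
  x_3 = (5 - (-4)·1.0000 - (4)·1.0000) / (-9) = -0.5556

(-0.2000, 1.2500, -0.5556)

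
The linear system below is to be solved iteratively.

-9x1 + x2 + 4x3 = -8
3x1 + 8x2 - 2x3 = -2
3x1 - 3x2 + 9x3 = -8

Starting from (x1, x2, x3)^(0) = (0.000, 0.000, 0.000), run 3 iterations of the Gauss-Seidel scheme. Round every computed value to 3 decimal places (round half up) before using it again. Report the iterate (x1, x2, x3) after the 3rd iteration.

Iteration 1:
  x1 = (-8 - (1)·0.000 - (4)·0.000) / (-9) = 0.889
  x2 = (-2 - (3)·0.889 - (-2)·0.000) / (8) = -0.583
  x3 = (-8 - (3)·0.889 - (-3)·-0.583) / (9) = -1.380
Iteration 2:
  x1 = (-8 - (1)·-0.583 - (4)·-1.380) / (-9) = 0.211
  x2 = (-2 - (3)·0.211 - (-2)·-1.380) / (8) = -0.674
  x3 = (-8 - (3)·0.211 - (-3)·-0.674) / (9) = -1.184
Iteration 3:
  x1 = (-8 - (1)·-0.674 - (4)·-1.184) / (-9) = 0.288
  x2 = (-2 - (3)·0.288 - (-2)·-1.184) / (8) = -0.654
  x3 = (-8 - (3)·0.288 - (-3)·-0.654) / (9) = -1.203

(0.288, -0.654, -1.203)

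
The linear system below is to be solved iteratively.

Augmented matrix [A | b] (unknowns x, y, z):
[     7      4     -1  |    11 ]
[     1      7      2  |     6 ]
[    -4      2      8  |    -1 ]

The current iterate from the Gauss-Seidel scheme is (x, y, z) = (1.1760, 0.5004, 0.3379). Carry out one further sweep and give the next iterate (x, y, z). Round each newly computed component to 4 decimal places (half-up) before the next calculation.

(1.3338, 0.5701, 0.3994)

One sweep:
  x = (11 - (4)·0.5004 - (-1)·0.3379) / (7) = 1.3338
  y = (6 - (1)·1.3338 - (2)·0.3379) / (7) = 0.5701
  z = (-1 - (-4)·1.3338 - (2)·0.5701) / (8) = 0.3994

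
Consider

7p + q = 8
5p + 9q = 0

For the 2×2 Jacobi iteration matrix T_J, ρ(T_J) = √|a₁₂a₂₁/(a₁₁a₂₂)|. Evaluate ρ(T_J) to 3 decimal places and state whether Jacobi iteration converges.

a₁₂a₂₁/(a₁₁a₂₂) = (1)·(5) / ((7)·(9)) = 0.079365
ρ = √|0.079365| = √0.079365 = 0.282
ρ < 1, so Jacobi converges

0.282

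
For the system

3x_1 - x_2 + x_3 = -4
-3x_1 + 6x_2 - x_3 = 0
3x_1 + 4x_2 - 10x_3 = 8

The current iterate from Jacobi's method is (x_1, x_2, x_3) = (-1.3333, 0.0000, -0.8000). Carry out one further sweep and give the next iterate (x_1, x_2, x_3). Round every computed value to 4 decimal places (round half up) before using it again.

(-1.0667, -0.8000, -1.2000)

One sweep:
  x_1 = (-4 - (-1)·0.0000 - (1)·-0.8000) / (3) = -1.0667
  x_2 = (0 - (-3)·-1.3333 - (-1)·-0.8000) / (6) = -0.8000
  x_3 = (8 - (3)·-1.3333 - (4)·0.0000) / (-10) = -1.2000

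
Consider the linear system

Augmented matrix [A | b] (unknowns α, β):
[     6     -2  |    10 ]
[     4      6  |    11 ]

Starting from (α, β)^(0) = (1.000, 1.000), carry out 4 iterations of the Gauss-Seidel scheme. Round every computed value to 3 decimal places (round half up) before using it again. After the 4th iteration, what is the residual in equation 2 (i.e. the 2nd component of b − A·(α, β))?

Iteration 1:
  α = (10 - (-2)·1.000) / (6) = 2.000
  β = (11 - (4)·2.000) / (6) = 0.500
Iteration 2:
  α = (10 - (-2)·0.500) / (6) = 1.833
  β = (11 - (4)·1.833) / (6) = 0.611
Iteration 3:
  α = (10 - (-2)·0.611) / (6) = 1.870
  β = (11 - (4)·1.870) / (6) = 0.587
Iteration 4:
  α = (10 - (-2)·0.587) / (6) = 1.862
  β = (11 - (4)·1.862) / (6) = 0.592
Residual b − A·x = (0.012, 0.000)

0.000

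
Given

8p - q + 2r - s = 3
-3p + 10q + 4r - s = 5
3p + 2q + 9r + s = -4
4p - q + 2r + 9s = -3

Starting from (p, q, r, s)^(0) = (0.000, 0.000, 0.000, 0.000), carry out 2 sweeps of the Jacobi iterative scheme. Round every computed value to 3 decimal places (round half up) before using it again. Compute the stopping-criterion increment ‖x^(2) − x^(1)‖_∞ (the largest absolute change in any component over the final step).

Iteration 1:
  p = (3 - (-1)·0.000 - (2)·0.000 - (-1)·0.000) / (8) = 0.375
  q = (5 - (-3)·0.000 - (4)·0.000 - (-1)·0.000) / (10) = 0.500
  r = (-4 - (3)·0.000 - (2)·0.000 - (1)·0.000) / (9) = -0.444
  s = (-3 - (4)·0.000 - (-1)·0.000 - (2)·0.000) / (9) = -0.333
Iteration 2:
  p = (3 - (-1)·0.500 - (2)·-0.444 - (-1)·-0.333) / (8) = 0.507
  q = (5 - (-3)·0.375 - (4)·-0.444 - (-1)·-0.333) / (10) = 0.757
  r = (-4 - (3)·0.375 - (2)·0.500 - (1)·-0.333) / (9) = -0.644
  s = (-3 - (4)·0.375 - (-1)·0.500 - (2)·-0.444) / (9) = -0.346
Change: (0.132, 0.257, -0.200, -0.013) → max |·| = 0.257

0.257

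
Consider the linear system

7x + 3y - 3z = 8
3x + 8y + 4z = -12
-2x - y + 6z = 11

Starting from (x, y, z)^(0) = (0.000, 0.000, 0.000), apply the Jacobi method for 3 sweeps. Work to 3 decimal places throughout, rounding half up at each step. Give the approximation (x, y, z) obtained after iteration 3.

(3.204, -3.446, 2.216)

Iteration 1:
  x = (8 - (3)·0.000 - (-3)·0.000) / (7) = 1.143
  y = (-12 - (3)·0.000 - (4)·0.000) / (8) = -1.500
  z = (11 - (-2)·0.000 - (-1)·0.000) / (6) = 1.833
Iteration 2:
  x = (8 - (3)·-1.500 - (-3)·1.833) / (7) = 2.571
  y = (-12 - (3)·1.143 - (4)·1.833) / (8) = -2.845
  z = (11 - (-2)·1.143 - (-1)·-1.500) / (6) = 1.964
Iteration 3:
  x = (8 - (3)·-2.845 - (-3)·1.964) / (7) = 3.204
  y = (-12 - (3)·2.571 - (4)·1.964) / (8) = -3.446
  z = (11 - (-2)·2.571 - (-1)·-2.845) / (6) = 2.216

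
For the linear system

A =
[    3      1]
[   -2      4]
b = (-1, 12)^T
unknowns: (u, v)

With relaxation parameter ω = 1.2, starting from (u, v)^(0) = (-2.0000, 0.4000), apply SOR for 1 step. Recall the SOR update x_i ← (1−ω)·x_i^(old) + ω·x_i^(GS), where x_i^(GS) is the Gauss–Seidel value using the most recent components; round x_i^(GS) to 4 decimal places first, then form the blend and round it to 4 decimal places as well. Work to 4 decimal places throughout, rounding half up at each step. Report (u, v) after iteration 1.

(-0.1600, 3.4240)

Iteration 1:
  u: GS value = (-1 - (1)·0.4000) / (3) = -0.4667;  u ← (1−ω)·-2.0000 + ω·-0.4667 = -0.1600
  v: GS value = (12 - (-2)·-0.1600) / (4) = 2.9200;  v ← (1−ω)·0.4000 + ω·2.9200 = 3.4240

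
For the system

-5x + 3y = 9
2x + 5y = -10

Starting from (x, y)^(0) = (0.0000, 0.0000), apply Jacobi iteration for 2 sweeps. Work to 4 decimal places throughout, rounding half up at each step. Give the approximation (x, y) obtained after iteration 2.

Iteration 1:
  x = (9 - (3)·0.0000) / (-5) = -1.8000
  y = (-10 - (2)·0.0000) / (5) = -2.0000
Iteration 2:
  x = (9 - (3)·-2.0000) / (-5) = -3.0000
  y = (-10 - (2)·-1.8000) / (5) = -1.2800

(-3.0000, -1.2800)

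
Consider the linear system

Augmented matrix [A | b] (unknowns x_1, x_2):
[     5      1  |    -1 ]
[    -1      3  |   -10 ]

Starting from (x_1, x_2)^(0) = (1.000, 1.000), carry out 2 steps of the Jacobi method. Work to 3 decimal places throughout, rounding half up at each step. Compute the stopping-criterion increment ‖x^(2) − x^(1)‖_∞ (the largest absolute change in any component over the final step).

0.800

Iteration 1:
  x_1 = (-1 - (1)·1.000) / (5) = -0.400
  x_2 = (-10 - (-1)·1.000) / (3) = -3.000
Iteration 2:
  x_1 = (-1 - (1)·-3.000) / (5) = 0.400
  x_2 = (-10 - (-1)·-0.400) / (3) = -3.467
Change: (0.800, -0.467) → max |·| = 0.800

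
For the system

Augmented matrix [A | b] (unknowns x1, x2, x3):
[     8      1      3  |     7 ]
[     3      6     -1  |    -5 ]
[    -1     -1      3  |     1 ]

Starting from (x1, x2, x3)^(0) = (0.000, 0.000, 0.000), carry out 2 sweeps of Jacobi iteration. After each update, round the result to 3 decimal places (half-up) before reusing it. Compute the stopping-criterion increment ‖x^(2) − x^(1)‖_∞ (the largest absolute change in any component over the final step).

0.382

Iteration 1:
  x1 = (7 - (1)·0.000 - (3)·0.000) / (8) = 0.875
  x2 = (-5 - (3)·0.000 - (-1)·0.000) / (6) = -0.833
  x3 = (1 - (-1)·0.000 - (-1)·0.000) / (3) = 0.333
Iteration 2:
  x1 = (7 - (1)·-0.833 - (3)·0.333) / (8) = 0.854
  x2 = (-5 - (3)·0.875 - (-1)·0.333) / (6) = -1.215
  x3 = (1 - (-1)·0.875 - (-1)·-0.833) / (3) = 0.347
Change: (-0.021, -0.382, 0.014) → max |·| = 0.382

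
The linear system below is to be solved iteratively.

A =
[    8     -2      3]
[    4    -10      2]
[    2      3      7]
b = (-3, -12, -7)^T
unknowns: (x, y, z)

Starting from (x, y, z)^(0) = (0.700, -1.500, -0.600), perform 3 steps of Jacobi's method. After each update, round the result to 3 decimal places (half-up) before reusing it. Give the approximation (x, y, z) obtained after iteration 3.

Iteration 1:
  x = (-3 - (-2)·-1.500 - (3)·-0.600) / (8) = -0.525
  y = (-12 - (4)·0.700 - (2)·-0.600) / (-10) = 1.360
  z = (-7 - (2)·0.700 - (3)·-1.500) / (7) = -0.557
Iteration 2:
  x = (-3 - (-2)·1.360 - (3)·-0.557) / (8) = 0.174
  y = (-12 - (4)·-0.525 - (2)·-0.557) / (-10) = 0.879
  z = (-7 - (2)·-0.525 - (3)·1.360) / (7) = -1.433
Iteration 3:
  x = (-3 - (-2)·0.879 - (3)·-1.433) / (8) = 0.382
  y = (-12 - (4)·0.174 - (2)·-1.433) / (-10) = 0.983
  z = (-7 - (2)·0.174 - (3)·0.879) / (7) = -1.426

(0.382, 0.983, -1.426)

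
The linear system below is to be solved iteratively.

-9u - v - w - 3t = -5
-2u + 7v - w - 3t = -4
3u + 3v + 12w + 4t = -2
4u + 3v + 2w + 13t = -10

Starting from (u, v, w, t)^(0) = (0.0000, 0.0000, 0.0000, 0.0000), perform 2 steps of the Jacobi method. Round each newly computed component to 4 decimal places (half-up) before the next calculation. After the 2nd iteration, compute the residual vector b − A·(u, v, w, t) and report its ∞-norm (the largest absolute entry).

Iteration 1:
  u = (-5 - (-1)·0.0000 - (-1)·0.0000 - (-3)·0.0000) / (-9) = 0.5556
  v = (-4 - (-2)·0.0000 - (-1)·0.0000 - (-3)·0.0000) / (7) = -0.5714
  w = (-2 - (3)·0.0000 - (3)·0.0000 - (4)·0.0000) / (12) = -0.1667
  t = (-10 - (4)·0.0000 - (3)·0.0000 - (2)·0.0000) / (13) = -0.7692
Iteration 2:
  u = (-5 - (-1)·-0.5714 - (-1)·-0.1667 - (-3)·-0.7692) / (-9) = 0.8940
  v = (-4 - (-2)·0.5556 - (-1)·-0.1667 - (-3)·-0.7692) / (7) = -0.7662
  w = (-2 - (3)·0.5556 - (3)·-0.5714 - (4)·-0.7692) / (12) = 0.0937
  t = (-10 - (4)·0.5556 - (3)·-0.5714 - (2)·-0.1667) / (13) = -0.7827
Residual b − A·x = (0.0254, 0.8970, -0.3770, -1.2897); ∞-norm = 1.2897

1.2897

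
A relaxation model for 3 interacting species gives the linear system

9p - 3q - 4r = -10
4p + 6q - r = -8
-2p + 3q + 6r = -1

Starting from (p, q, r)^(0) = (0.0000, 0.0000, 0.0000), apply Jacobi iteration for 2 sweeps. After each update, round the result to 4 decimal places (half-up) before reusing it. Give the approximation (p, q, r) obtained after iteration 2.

Iteration 1:
  p = (-10 - (-3)·0.0000 - (-4)·0.0000) / (9) = -1.1111
  q = (-8 - (4)·0.0000 - (-1)·0.0000) / (6) = -1.3333
  r = (-1 - (-2)·0.0000 - (3)·0.0000) / (6) = -0.1667
Iteration 2:
  p = (-10 - (-3)·-1.3333 - (-4)·-0.1667) / (9) = -1.6296
  q = (-8 - (4)·-1.1111 - (-1)·-0.1667) / (6) = -0.6204
  r = (-1 - (-2)·-1.1111 - (3)·-1.3333) / (6) = 0.1296

(-1.6296, -0.6204, 0.1296)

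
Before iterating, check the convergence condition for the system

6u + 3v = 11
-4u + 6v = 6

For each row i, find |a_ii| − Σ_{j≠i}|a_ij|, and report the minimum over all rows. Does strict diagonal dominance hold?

row 1: |6| − (3) = 3
row 2: |6| − (4) = 2
minimum over rows = 2 → strictly diagonally dominant (convergence guaranteed)

2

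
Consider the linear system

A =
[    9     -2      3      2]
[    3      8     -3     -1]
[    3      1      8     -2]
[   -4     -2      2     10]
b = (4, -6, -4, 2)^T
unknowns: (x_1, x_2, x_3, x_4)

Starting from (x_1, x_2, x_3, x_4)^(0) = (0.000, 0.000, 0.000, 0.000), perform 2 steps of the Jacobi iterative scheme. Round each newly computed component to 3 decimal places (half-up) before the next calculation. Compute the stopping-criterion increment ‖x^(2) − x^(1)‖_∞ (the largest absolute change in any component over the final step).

0.329

Iteration 1:
  x_1 = (4 - (-2)·0.000 - (3)·0.000 - (2)·0.000) / (9) = 0.444
  x_2 = (-6 - (3)·0.000 - (-3)·0.000 - (-1)·0.000) / (8) = -0.750
  x_3 = (-4 - (3)·0.000 - (1)·0.000 - (-2)·0.000) / (8) = -0.500
  x_4 = (2 - (-4)·0.000 - (-2)·0.000 - (2)·0.000) / (10) = 0.200
Iteration 2:
  x_1 = (4 - (-2)·-0.750 - (3)·-0.500 - (2)·0.200) / (9) = 0.400
  x_2 = (-6 - (3)·0.444 - (-3)·-0.500 - (-1)·0.200) / (8) = -1.079
  x_3 = (-4 - (3)·0.444 - (1)·-0.750 - (-2)·0.200) / (8) = -0.523
  x_4 = (2 - (-4)·0.444 - (-2)·-0.750 - (2)·-0.500) / (10) = 0.328
Change: (-0.044, -0.329, -0.023, 0.128) → max |·| = 0.329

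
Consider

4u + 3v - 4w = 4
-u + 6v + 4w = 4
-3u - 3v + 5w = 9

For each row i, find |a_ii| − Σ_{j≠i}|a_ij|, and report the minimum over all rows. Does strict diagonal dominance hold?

row 1: |4| − (3+4) = -3
row 2: |6| − (1+4) = 1
row 3: |5| − (3+3) = -1
minimum over rows = -3 → not strictly diagonally dominant

-3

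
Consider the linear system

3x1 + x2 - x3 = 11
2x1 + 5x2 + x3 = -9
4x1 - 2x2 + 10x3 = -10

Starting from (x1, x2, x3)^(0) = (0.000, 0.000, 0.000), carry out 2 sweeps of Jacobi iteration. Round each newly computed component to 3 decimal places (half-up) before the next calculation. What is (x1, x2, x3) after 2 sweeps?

(3.933, -3.067, -2.827)

Iteration 1:
  x1 = (11 - (1)·0.000 - (-1)·0.000) / (3) = 3.667
  x2 = (-9 - (2)·0.000 - (1)·0.000) / (5) = -1.800
  x3 = (-10 - (4)·0.000 - (-2)·0.000) / (10) = -1.000
Iteration 2:
  x1 = (11 - (1)·-1.800 - (-1)·-1.000) / (3) = 3.933
  x2 = (-9 - (2)·3.667 - (1)·-1.000) / (5) = -3.067
  x3 = (-10 - (4)·3.667 - (-2)·-1.800) / (10) = -2.827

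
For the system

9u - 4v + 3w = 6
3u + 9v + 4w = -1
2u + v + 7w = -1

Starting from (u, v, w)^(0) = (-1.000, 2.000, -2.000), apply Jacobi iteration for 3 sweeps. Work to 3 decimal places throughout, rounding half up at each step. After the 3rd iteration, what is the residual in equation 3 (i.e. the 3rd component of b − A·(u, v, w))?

0.467

Iteration 1:
  u = (6 - (-4)·2.000 - (3)·-2.000) / (9) = 2.222
  v = (-1 - (3)·-1.000 - (4)·-2.000) / (9) = 1.111
  w = (-1 - (2)·-1.000 - (1)·2.000) / (7) = -0.143
Iteration 2:
  u = (6 - (-4)·1.111 - (3)·-0.143) / (9) = 1.208
  v = (-1 - (3)·2.222 - (4)·-0.143) / (9) = -0.788
  w = (-1 - (2)·2.222 - (1)·1.111) / (7) = -0.936
Iteration 3:
  u = (6 - (-4)·-0.788 - (3)·-0.936) / (9) = 0.628
  v = (-1 - (3)·1.208 - (4)·-0.936) / (9) = -0.098
  w = (-1 - (2)·1.208 - (1)·-0.788) / (7) = -0.375
Residual b − A·x = (1.081, -0.502, 0.467)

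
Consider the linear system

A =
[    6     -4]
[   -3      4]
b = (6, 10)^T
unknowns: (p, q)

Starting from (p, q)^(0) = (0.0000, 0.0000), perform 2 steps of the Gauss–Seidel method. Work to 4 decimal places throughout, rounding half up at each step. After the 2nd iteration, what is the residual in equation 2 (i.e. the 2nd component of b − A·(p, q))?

0.0001

Iteration 1:
  p = (6 - (-4)·0.0000) / (6) = 1.0000
  q = (10 - (-3)·1.0000) / (4) = 3.2500
Iteration 2:
  p = (6 - (-4)·3.2500) / (6) = 3.1667
  q = (10 - (-3)·3.1667) / (4) = 4.8750
Residual b − A·x = (6.4998, 0.0001)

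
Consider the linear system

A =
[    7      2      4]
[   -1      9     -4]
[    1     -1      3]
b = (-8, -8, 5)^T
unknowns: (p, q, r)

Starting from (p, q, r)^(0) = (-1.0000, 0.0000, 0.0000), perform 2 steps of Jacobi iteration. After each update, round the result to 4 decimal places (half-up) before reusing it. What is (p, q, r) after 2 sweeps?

Iteration 1:
  p = (-8 - (2)·0.0000 - (4)·0.0000) / (7) = -1.1429
  q = (-8 - (-1)·-1.0000 - (-4)·0.0000) / (9) = -1.0000
  r = (5 - (1)·-1.0000 - (-1)·0.0000) / (3) = 2.0000
Iteration 2:
  p = (-8 - (2)·-1.0000 - (4)·2.0000) / (7) = -2.0000
  q = (-8 - (-1)·-1.1429 - (-4)·2.0000) / (9) = -0.1270
  r = (5 - (1)·-1.1429 - (-1)·-1.0000) / (3) = 1.7143

(-2.0000, -0.1270, 1.7143)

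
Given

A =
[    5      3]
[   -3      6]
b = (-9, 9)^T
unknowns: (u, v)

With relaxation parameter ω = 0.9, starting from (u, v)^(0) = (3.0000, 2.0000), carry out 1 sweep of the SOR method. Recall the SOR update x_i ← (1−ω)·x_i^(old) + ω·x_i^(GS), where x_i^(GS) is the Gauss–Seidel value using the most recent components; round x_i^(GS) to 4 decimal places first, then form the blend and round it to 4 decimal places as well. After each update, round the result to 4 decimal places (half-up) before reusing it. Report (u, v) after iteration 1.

(-2.4000, 0.4700)

Iteration 1:
  u: GS value = (-9 - (3)·2.0000) / (5) = -3.0000;  u ← (1−ω)·3.0000 + ω·-3.0000 = -2.4000
  v: GS value = (9 - (-3)·-2.4000) / (6) = 0.3000;  v ← (1−ω)·2.0000 + ω·0.3000 = 0.4700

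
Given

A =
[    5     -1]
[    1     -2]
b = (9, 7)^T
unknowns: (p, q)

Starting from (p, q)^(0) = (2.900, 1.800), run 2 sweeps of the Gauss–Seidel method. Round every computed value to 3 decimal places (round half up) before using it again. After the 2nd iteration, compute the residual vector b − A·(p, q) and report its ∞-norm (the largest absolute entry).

0.422

Iteration 1:
  p = (9 - (-1)·1.800) / (5) = 2.160
  q = (7 - (1)·2.160) / (-2) = -2.420
Iteration 2:
  p = (9 - (-1)·-2.420) / (5) = 1.316
  q = (7 - (1)·1.316) / (-2) = -2.842
Residual b − A·x = (-0.422, 0.000); ∞-norm = 0.422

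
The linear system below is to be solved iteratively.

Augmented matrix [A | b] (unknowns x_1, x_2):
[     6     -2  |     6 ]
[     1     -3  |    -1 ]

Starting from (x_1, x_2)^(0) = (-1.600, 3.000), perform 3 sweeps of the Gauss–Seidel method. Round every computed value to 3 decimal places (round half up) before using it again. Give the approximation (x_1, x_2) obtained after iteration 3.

Iteration 1:
  x_1 = (6 - (-2)·3.000) / (6) = 2.000
  x_2 = (-1 - (1)·2.000) / (-3) = 1.000
Iteration 2:
  x_1 = (6 - (-2)·1.000) / (6) = 1.333
  x_2 = (-1 - (1)·1.333) / (-3) = 0.778
Iteration 3:
  x_1 = (6 - (-2)·0.778) / (6) = 1.259
  x_2 = (-1 - (1)·1.259) / (-3) = 0.753

(1.259, 0.753)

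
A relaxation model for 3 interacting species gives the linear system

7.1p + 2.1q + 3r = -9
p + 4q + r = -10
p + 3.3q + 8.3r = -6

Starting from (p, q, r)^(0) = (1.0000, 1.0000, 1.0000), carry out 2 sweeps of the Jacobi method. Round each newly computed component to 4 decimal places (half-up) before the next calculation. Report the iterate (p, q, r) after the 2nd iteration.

(0.1441, -1.6933, 0.7091)

Iteration 1:
  p = (-9 - (2.1)·1.0000 - (3)·1.0000) / (7.1) = -1.9859
  q = (-10 - (1)·1.0000 - (1)·1.0000) / (4) = -3.0000
  r = (-6 - (1)·1.0000 - (3.3)·1.0000) / (8.3) = -1.2410
Iteration 2:
  p = (-9 - (2.1)·-3.0000 - (3)·-1.2410) / (7.1) = 0.1441
  q = (-10 - (1)·-1.9859 - (1)·-1.2410) / (4) = -1.6933
  r = (-6 - (1)·-1.9859 - (3.3)·-3.0000) / (8.3) = 0.7091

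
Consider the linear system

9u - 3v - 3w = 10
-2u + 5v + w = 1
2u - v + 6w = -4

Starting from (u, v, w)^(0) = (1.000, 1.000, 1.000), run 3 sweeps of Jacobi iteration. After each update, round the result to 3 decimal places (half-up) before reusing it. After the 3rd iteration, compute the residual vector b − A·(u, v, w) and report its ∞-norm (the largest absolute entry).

Iteration 1:
  u = (10 - (-3)·1.000 - (-3)·1.000) / (9) = 1.778
  v = (1 - (-2)·1.000 - (1)·1.000) / (5) = 0.400
  w = (-4 - (2)·1.000 - (-1)·1.000) / (6) = -0.833
Iteration 2:
  u = (10 - (-3)·0.400 - (-3)·-0.833) / (9) = 0.967
  v = (1 - (-2)·1.778 - (1)·-0.833) / (5) = 1.078
  w = (-4 - (2)·1.778 - (-1)·0.400) / (6) = -1.193
Iteration 3:
  u = (10 - (-3)·1.078 - (-3)·-1.193) / (9) = 1.073
  v = (1 - (-2)·0.967 - (1)·-1.193) / (5) = 0.825
  w = (-4 - (2)·0.967 - (-1)·1.078) / (6) = -0.809
Residual b − A·x = (0.391, -0.170, -0.467); ∞-norm = 0.467

0.467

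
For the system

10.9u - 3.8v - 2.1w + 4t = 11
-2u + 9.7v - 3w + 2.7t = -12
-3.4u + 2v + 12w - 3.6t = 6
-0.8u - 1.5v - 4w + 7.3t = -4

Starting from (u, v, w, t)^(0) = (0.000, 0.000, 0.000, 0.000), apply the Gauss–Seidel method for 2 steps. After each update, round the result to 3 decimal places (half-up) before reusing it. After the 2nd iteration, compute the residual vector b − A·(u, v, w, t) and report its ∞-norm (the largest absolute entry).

0.978

Iteration 1:
  u = (11 - (-3.8)·0.000 - (-2.1)·0.000 - (4)·0.000) / (10.9) = 1.009
  v = (-12 - (-2)·1.009 - (-3)·0.000 - (2.7)·0.000) / (9.7) = -1.029
  w = (6 - (-3.4)·1.009 - (2)·-1.029 - (-3.6)·0.000) / (12) = 0.957
  t = (-4 - (-0.8)·1.009 - (-1.5)·-1.029 - (-4)·0.957) / (7.3) = -0.124
Iteration 2:
  u = (11 - (-3.8)·-1.029 - (-2.1)·0.957 - (4)·-0.124) / (10.9) = 0.880
  v = (-12 - (-2)·0.880 - (-3)·0.957 - (2.7)·-0.124) / (9.7) = -0.725
  w = (6 - (-3.4)·0.880 - (2)·-0.725 - (-3.6)·-0.124) / (12) = 0.833
  t = (-4 - (-0.8)·0.880 - (-1.5)·-0.725 - (-4)·0.833) / (7.3) = -0.144
Residual b − A·x = (0.978, -0.320, -0.072, 0.000); ∞-norm = 0.978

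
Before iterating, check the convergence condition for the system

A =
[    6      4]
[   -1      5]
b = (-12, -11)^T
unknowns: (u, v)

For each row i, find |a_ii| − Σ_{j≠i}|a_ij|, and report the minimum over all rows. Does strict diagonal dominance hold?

row 1: |6| − (4) = 2
row 2: |5| − (1) = 4
minimum over rows = 2 → strictly diagonally dominant (convergence guaranteed)

2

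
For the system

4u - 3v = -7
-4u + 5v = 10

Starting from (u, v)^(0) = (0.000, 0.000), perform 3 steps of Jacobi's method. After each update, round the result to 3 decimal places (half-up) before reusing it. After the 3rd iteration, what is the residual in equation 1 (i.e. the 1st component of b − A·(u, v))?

Iteration 1:
  u = (-7 - (-3)·0.000) / (4) = -1.750
  v = (10 - (-4)·0.000) / (5) = 2.000
Iteration 2:
  u = (-7 - (-3)·2.000) / (4) = -0.250
  v = (10 - (-4)·-1.750) / (5) = 0.600
Iteration 3:
  u = (-7 - (-3)·0.600) / (4) = -1.300
  v = (10 - (-4)·-0.250) / (5) = 1.800
Residual b − A·x = (3.600, -4.200)

3.600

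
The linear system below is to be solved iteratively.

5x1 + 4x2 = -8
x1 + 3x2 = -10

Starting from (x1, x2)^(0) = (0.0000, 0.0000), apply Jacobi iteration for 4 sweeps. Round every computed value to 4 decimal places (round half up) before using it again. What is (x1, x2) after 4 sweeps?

(1.3511, -3.5467)

Iteration 1:
  x1 = (-8 - (4)·0.0000) / (5) = -1.6000
  x2 = (-10 - (1)·0.0000) / (3) = -3.3333
Iteration 2:
  x1 = (-8 - (4)·-3.3333) / (5) = 1.0666
  x2 = (-10 - (1)·-1.6000) / (3) = -2.8000
Iteration 3:
  x1 = (-8 - (4)·-2.8000) / (5) = 0.6400
  x2 = (-10 - (1)·1.0666) / (3) = -3.6889
Iteration 4:
  x1 = (-8 - (4)·-3.6889) / (5) = 1.3511
  x2 = (-10 - (1)·0.6400) / (3) = -3.5467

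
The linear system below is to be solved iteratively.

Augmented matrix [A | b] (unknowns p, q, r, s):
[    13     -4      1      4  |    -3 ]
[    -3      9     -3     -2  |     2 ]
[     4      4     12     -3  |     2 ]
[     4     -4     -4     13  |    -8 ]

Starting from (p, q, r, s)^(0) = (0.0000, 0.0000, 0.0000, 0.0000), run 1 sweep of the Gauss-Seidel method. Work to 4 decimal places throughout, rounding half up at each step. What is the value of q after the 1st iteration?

0.1453

Iteration 1:
  p = (-3 - (-4)·0.0000 - (1)·0.0000 - (4)·0.0000) / (13) = -0.2308
  q = (2 - (-3)·-0.2308 - (-3)·0.0000 - (-2)·0.0000) / (9) = 0.1453
  r = (2 - (4)·-0.2308 - (4)·0.1453 - (-3)·0.0000) / (12) = 0.1952
  s = (-8 - (4)·-0.2308 - (-4)·0.1453 - (-4)·0.1952) / (13) = -0.4396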